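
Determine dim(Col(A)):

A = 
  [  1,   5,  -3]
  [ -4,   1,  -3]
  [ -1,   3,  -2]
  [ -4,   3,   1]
dim(Col(A)) = 3

Row reduce:
R2 → R2 + (4)·R1
R3 → R3 + (1)·R1
R4 → R4 + (4)·R1
R3 → R3 - (8/21)·R2
R4 → R4 - (23/21)·R2
R4 → R4 - (38/5)·R3
REF = 
  [  1,   5,  -3]
  [  0,  21, -15]
  [  0,   0, 5/7]
  [  0,   0,   0]
Pivot columns: 1, 2, 3 → 3 pivots.
dim(Col(A)) = number of pivot columns = 3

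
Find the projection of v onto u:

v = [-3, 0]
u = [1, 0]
v·u = (-3)(1) + (0)(0) = -3
u·u = (1)² + (0)² = 1
proj_u(v) = (v·u / u·u) × u = (-3/1) × u = (-3) × u

proj_u(v) = [-3, 0]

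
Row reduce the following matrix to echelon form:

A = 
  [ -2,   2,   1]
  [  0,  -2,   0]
Row operations:
No row operations needed (already in echelon form).

Resulting echelon form:
REF = 
  [ -2,   2,   1]
  [  0,  -2,   0]

Rank = 2 (number of non-zero pivot rows).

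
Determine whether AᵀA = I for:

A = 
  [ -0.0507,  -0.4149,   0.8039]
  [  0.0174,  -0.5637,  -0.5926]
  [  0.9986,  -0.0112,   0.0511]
No

AᵀA = 
  [  1.0001,   0,   0]
  [  0,   0.4900,  -0.0001]
  [  0,  -0.0001,   1]
≠ I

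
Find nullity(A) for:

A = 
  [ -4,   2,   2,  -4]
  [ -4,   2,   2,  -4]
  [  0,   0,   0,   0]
nullity(A) = 3

Row reduce:
R2 → R2 - (1)·R1
REF = 
  [ -4,   2,   2,  -4]
  [  0,   0,   0,   0]
  [  0,   0,   0,   0]
Pivot columns: 1 → 1 pivot.
rank(A) = 1, so nullity(A) = 4 - 1 = 3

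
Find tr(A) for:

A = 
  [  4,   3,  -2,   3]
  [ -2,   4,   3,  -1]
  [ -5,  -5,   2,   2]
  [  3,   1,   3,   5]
15

tr(A) = 4 + 4 + 2 + 5 = 15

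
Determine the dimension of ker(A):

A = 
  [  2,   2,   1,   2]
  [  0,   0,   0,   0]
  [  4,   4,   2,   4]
nullity(A) = 3

Row reduce:
R3 → R3 - (2)·R1
REF = 
  [  2,   2,   1,   2]
  [  0,   0,   0,   0]
  [  0,   0,   0,   0]
Pivot columns: 1 → 1 pivot.
rank(A) = 1, so nullity(A) = 4 - 1 = 3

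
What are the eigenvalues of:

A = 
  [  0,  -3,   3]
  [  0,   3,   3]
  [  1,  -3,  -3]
Characteristic polynomial: det(λI - A) = λ³ - 3λ + 18
Testing integer divisors of the constant term: p(-3) = 0, so (λ + 3) is a factor:
p(λ) = (λ + 3)(λ² - 3λ + 6)
λ² - 3λ + 6 = 0  ⇒  λ = (3 ± √((-3)² - 4·(6)))/2 = (3 ± √(-15))/2
  = (3 + i√15)/2,  (3 - i√15)/2

λ = -3, (3 + i√15)/2, (3 - i√15)/2  (≈ -3, 1.5 + 1.936i, 1.5 - 1.936i)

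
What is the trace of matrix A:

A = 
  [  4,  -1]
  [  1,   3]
7

tr(A) = 4 + 3 = 7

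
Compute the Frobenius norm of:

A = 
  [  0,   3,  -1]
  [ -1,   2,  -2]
||A||_F = 4.359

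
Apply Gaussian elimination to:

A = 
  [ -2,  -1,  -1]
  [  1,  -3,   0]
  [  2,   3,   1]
Row operations:
R2 → R2 + (1/2)·R1
R3 → R3 + (1)·R1
R3 → R3 + (4/7)·R2

Resulting echelon form:
REF = 
  [  -2,   -1,   -1]
  [   0, -7/2, -1/2]
  [   0,    0, -2/7]

Rank = 3 (number of non-zero pivot rows).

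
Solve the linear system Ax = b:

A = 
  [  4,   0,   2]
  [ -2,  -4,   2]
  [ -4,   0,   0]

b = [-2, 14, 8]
Row reduce the augmented matrix [A|b]:
R2 → R2 + (1/2)·R1
R3 → R3 + (1)·R1
REF = 
  [  4,   0,   2,  -2]
  [  0,  -4,   3,  13]
  [  0,   0,   2,   6]

Back-substitution:
x₃ = 6 / 2 = 3
x₂ = (13 - (3)(3)) / (-4) = -1
x₁ = (-2 - (0)(-1) - (2)(3)) / 4 = -2

x = [-2, -1, 3]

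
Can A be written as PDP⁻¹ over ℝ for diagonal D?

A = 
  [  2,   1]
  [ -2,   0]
No

tr(A) = 2, det(A) = 2
Characteristic polynomial: λ² - tr(A)λ + det(A) = λ² - 2λ + 2
λ² - 2λ + 2 = 0  ⇒  λ = (2 ± √((-2)² - 4·(2)))/2 = (2 ± √(-4))/2
  = 1 + i,  1 - i
Eigenvalues: 1 + i, 1 - i  (≈ 1 + 1i, 1 - 1i)
Has complex eigenvalues (not diagonalizable over ℝ).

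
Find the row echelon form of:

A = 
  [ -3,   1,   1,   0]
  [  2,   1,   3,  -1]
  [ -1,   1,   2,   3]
Row operations:
R2 → R2 + (2/3)·R1
R3 → R3 - (1/3)·R1
R3 → R3 - (2/5)·R2

Resulting echelon form:
REF = 
  [  -3,    1,    1,    0]
  [   0,  5/3, 11/3,   -1]
  [   0,    0,  1/5, 17/5]

Rank = 3 (number of non-zero pivot rows).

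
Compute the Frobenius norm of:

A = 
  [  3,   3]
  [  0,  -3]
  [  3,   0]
||A||_F = 6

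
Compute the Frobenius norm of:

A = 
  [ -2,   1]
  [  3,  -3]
||A||_F = 4.796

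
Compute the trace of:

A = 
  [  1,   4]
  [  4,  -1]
0

tr(A) = 1 + -1 = 0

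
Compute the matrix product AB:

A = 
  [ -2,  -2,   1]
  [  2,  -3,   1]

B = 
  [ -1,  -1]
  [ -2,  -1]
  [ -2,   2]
AB = 
  [  4,   6]
  [  2,   3]

A is 2×3 and B is 3×2, so AB is 2×2. Each entry is (row of A)·(column of B):
AB[1,1] = (-2)(-1) + (-2)(-2) + (1)(-2) = 4
AB[1,2] = (-2)(-1) + (-2)(-1) + (1)(2) = 6
AB[2,1] = (2)(-1) + (-3)(-2) + (1)(-2) = 2
AB[2,2] = (2)(-1) + (-3)(-1) + (1)(2) = 3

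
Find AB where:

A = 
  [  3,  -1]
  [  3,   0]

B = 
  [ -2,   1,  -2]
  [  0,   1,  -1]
A is 2×2 and B is 2×3, so AB is 2×3. Each entry is (row of A)·(column of B):
AB[1,1] = (3)(-2) + (-1)(0) = -6
AB[1,2] = (3)(1) + (-1)(1) = 2
AB[1,3] = (3)(-2) + (-1)(-1) = -5
AB[2,1] = (3)(-2) + (0)(0) = -6
AB[2,2] = (3)(1) + (0)(1) = 3
AB[2,3] = (3)(-2) + (0)(-1) = -6

AB = 
  [ -6,   2,  -5]
  [ -6,   3,  -6]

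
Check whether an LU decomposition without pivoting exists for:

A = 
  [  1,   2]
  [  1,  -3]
Yes.
A[1,1] = 1 ≠ 0, so Gaussian elimination proceeds without a row swap: multiplier ℓ₂₁ = (1)/(1) = 1, and U[2,2] = -3 - (1)(2) = -5.
L = 
  [  1,   0]
  [  1,   1]
U = 
  [  1,   2]
  [  0,  -5]
Check row 2 of LU: [(1)(1), (1)(2) + (-5)] = [1, -3] = row 2 of A ✓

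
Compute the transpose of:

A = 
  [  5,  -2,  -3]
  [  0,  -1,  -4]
Aᵀ = 
  [  5,   0]
  [ -2,  -1]
  [ -3,  -4]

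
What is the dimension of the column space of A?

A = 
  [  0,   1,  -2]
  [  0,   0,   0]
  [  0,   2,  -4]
dim(Col(A)) = 1

Row reduce:
R3 → R3 - (2)·R1
REF = 
  [  0,   1,  -2]
  [  0,   0,   0]
  [  0,   0,   0]
Pivot columns: 2 → 1 pivot.
dim(Col(A)) = number of pivot columns = 1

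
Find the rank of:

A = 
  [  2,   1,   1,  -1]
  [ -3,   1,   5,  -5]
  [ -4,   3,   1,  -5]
rank(A) = 3

Row reduce:
R2 → R2 + (3/2)·R1
R3 → R3 + (2)·R1
R3 → R3 - (2)·R2
REF = 
  [    2,     1,     1,    -1]
  [    0,   5/2,  13/2, -13/2]
  [    0,     0,   -10,     6]
Pivot columns: 1, 2, 3 → 3 pivots.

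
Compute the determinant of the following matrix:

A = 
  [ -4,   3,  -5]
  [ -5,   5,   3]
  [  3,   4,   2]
Cofactor expansion along row 1:
det(A) = (-4)·((5)(2) - (3)(4)) - (3)·((-5)(2) - (3)(3)) + (-5)·((-5)(4) - (5)(3))
  = (-4)(-2) - (3)(-19) + (-5)(-35)
  = 240

det(A) = 240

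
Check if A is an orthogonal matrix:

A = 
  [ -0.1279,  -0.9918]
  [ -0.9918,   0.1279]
Yes

AᵀA = 
  [  1,   0]
  [  0,   1]
≈ I (equal to I up to the 4-dp rounding of the entries)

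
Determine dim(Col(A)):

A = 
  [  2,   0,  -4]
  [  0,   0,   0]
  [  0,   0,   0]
Row reduce:
(no row operations needed)
REF = 
  [  2,   0,  -4]
  [  0,   0,   0]
  [  0,   0,   0]
Pivot columns: 1 → 1 pivot.
dim(Col(A)) = number of pivot columns = 1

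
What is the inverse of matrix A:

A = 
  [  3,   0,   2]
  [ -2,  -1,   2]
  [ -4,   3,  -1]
det(A) = (3)·((-1)(-1) - (2)(3)) - (0)·((-2)(-1) - (2)(-4)) + (2)·((-2)(3) - (-1)(-4))
  = (3)(-5) - (0)(10) + (2)(-10)
  = -35
det(A) = -35 ≠ 0, so A is invertible.

Cofactors Cᵢⱼ = (-1)ⁱ⁺ʲ·Mᵢⱼ:
C = 
  [ -5, -10, -10]
  [  6,   5,  -9]
  [  2, -10,  -3]

adj(A) = Cᵀ:
adj(A) = 
  [ -5,   6,   2]
  [-10,   5, -10]
  [-10,  -9,  -3]

A⁻¹ = (-1/35) · adj(A):
A⁻¹ = 
  [  1/7, -6/35, -2/35]
  [  2/7,  -1/7,   2/7]
  [  2/7,  9/35,  3/35]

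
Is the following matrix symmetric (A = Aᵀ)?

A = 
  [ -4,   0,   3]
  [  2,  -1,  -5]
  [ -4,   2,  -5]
No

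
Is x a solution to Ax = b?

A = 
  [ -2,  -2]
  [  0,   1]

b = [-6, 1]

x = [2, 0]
No

Ax = [-4, 0] ≠ b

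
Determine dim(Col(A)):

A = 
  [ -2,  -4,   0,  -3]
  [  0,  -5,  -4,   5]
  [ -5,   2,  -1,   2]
Row reduce:
R3 → R3 - (5/2)·R1
R3 → R3 + (12/5)·R2
REF = 
  [   -2,    -4,     0,    -3]
  [    0,    -5,    -4,     5]
  [    0,     0, -53/5,  43/2]
Pivot columns: 1, 2, 3 → 3 pivots.
dim(Col(A)) = number of pivot columns = 3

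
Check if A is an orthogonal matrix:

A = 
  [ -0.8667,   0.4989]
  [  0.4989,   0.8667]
Yes

AᵀA = 
  [  1.0001,   0]
  [  0,   1.0001]
≈ I (equal to I up to the 4-dp rounding of the entries)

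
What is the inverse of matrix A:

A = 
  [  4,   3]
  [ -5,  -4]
det(A) = (4)(-4) - (3)(-5) = -1
For a 2×2 matrix, A⁻¹ = (1/det(A)) · [[d, -b], [-c, a]]
    = (-1) · [[-4, -3], [5, 4]]

A⁻¹ = 
  [  4,   3]
  [ -5,  -4]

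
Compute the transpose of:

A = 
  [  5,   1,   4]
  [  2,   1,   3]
Aᵀ = 
  [  5,   2]
  [  1,   1]
  [  4,   3]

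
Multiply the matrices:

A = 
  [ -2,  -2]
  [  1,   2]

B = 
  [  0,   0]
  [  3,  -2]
AB = 
  [ -6,   4]
  [  6,  -4]

A is 2×2 and B is 2×2, so AB is 2×2. Each entry is (row of A)·(column of B):
AB[1,1] = (-2)(0) + (-2)(3) = -6
AB[1,2] = (-2)(0) + (-2)(-2) = 4
AB[2,1] = (1)(0) + (2)(3) = 6
AB[2,2] = (1)(0) + (2)(-2) = -4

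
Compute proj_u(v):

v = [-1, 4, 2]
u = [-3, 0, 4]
proj_u(v) = [-33/25, 0, 44/25]

v·u = (-1)(-3) + (4)(0) + (2)(4) = 11
u·u = (-3)² + (0)² + (4)² = 25
proj_u(v) = (v·u / u·u) × u = (11/25) × u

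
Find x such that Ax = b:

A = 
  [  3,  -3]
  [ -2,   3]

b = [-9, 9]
x = [0, 3]

Row reduce the augmented matrix [A|b]:
R2 → R2 + (2/3)·R1
REF = 
  [  3,  -3,  -9]
  [  0,   1,   3]

Back-substitution:
x₂ = 3 / 1 = 3
x₁ = (-9 - (-3)(3)) / 3 = 0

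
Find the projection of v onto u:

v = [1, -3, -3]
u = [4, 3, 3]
v·u = (1)(4) + (-3)(3) + (-3)(3) = -14
u·u = (4)² + (3)² + (3)² = 34
proj_u(v) = (v·u / u·u) × u = (-14/34) × u = (-7/17) × u

proj_u(v) = [-28/17, -21/17, -21/17]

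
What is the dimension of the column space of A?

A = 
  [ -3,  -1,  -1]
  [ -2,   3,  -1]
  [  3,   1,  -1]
dim(Col(A)) = 3

Row reduce:
R2 → R2 - (2/3)·R1
R3 → R3 + (1)·R1
REF = 
  [  -3,   -1,   -1]
  [   0, 11/3, -1/3]
  [   0,    0,   -2]
Pivot columns: 1, 2, 3 → 3 pivots.
dim(Col(A)) = number of pivot columns = 3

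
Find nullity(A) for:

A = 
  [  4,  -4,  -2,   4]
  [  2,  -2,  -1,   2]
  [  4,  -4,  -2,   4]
nullity(A) = 3

Row reduce:
R2 → R2 - (1/2)·R1
R3 → R3 - (1)·R1
REF = 
  [  4,  -4,  -2,   4]
  [  0,   0,   0,   0]
  [  0,   0,   0,   0]
Pivot columns: 1 → 1 pivot.
rank(A) = 1, so nullity(A) = 4 - 1 = 3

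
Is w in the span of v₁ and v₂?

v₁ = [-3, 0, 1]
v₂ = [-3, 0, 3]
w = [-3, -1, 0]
No

Form the augmented matrix and row-reduce:
[v₁|v₂|w] = 
  [ -3,  -3,  -3]
  [  0,   0,  -1]
  [  1,   3,   0]
R3 → R3 + (1/3)·R1
Swap R2 ↔ R3
REF = 
  [ -3,  -3,  -3]
  [  0,   2,  -1]
  [  0,   0,  -1]

Row 3 reads [0 0 | -1], i.e. 0 = -1, so the system is inconsistent and w ∉ span{v₁, v₂}.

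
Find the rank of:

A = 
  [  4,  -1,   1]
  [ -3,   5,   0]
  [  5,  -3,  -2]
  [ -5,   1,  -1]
Row reduce:
R2 → R2 + (3/4)·R1
R3 → R3 - (5/4)·R1
R4 → R4 + (5/4)·R1
R3 → R3 + (7/17)·R2
R4 → R4 + (1/17)·R2
R4 → R4 + (1/10)·R3
REF = 
  [     4,     -1,      1]
  [     0,   17/4,    3/4]
  [     0,      0, -50/17]
  [     0,      0,      0]
Pivot columns: 1, 2, 3 → 3 pivots.

rank(A) = 3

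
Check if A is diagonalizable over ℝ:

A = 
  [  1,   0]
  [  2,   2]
Yes

tr(A) = 3, det(A) = 2
Characteristic polynomial: λ² - tr(A)λ + det(A) = λ² - 3λ + 2
λ² - 3λ + 2 = (λ - 1)(λ - 2)
Eigenvalues: 2, 1
λ=1: alg. mult. = 1, geom. mult. = 2 - rank(A - (1)I) = 2 - 1 = 1
λ=2: alg. mult. = 1, geom. mult. = 2 - rank(A - (2)I) = 2 - 1 = 1
Sum of geometric multiplicities equals n, so A has n independent eigenvectors.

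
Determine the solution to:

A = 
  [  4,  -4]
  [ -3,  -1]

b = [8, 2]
x = [0, -2]

Row reduce the augmented matrix [A|b]:
R2 → R2 + (3/4)·R1
REF = 
  [  4,  -4,   8]
  [  0,  -4,   8]

Back-substitution:
x₂ = 8 / (-4) = -2
x₁ = (8 - (-4)(-2)) / 4 = 0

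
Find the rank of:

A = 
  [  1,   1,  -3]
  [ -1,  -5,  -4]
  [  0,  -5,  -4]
rank(A) = 3

Row reduce:
R2 → R2 + (1)·R1
R3 → R3 - (5/4)·R2
REF = 
  [   1,    1,   -3]
  [   0,   -4,   -7]
  [   0,    0, 19/4]
Pivot columns: 1, 2, 3 → 3 pivots.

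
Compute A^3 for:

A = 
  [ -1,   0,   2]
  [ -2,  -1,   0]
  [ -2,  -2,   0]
A^3 = 
  [ 15,   8,  -6]
  [  2,   7,   8]
  [ -2,   6,  12]

A² = A·A:
A²[1,1] = (-1)(-1) + (0)(-2) + (2)(-2) = -3
A²[1,2] = (-1)(0) + (0)(-1) + (2)(-2) = -4
A²[1,3] = (-1)(2) + (0)(0) + (2)(0) = -2
A²[2,1] = (-2)(-1) + (-1)(-2) + (0)(-2) = 4
A²[2,2] = (-2)(0) + (-1)(-1) + (0)(-2) = 1
A²[2,3] = (-2)(2) + (-1)(0) + (0)(0) = -4
A²[3,1] = (-2)(-1) + (-2)(-2) + (0)(-2) = 6
A²[3,2] = (-2)(0) + (-2)(-1) + (0)(-2) = 2
A²[3,3] = (-2)(2) + (-2)(0) + (0)(0) = -4
A² = 
  [ -3,  -4,  -2]
  [  4,   1,  -4]
  [  6,   2,  -4]

A^3 = A^2·A:
A^3[1,1] = (-3)(-1) + (-4)(-2) + (-2)(-2) = 15
A^3[1,2] = (-3)(0) + (-4)(-1) + (-2)(-2) = 8
A^3[1,3] = (-3)(2) + (-4)(0) + (-2)(0) = -6
A^3[2,1] = (4)(-1) + (1)(-2) + (-4)(-2) = 2
A^3[2,2] = (4)(0) + (1)(-1) + (-4)(-2) = 7
A^3[2,3] = (4)(2) + (1)(0) + (-4)(0) = 8
A^3[3,1] = (6)(-1) + (2)(-2) + (-4)(-2) = -2
A^3[3,2] = (6)(0) + (2)(-1) + (-4)(-2) = 6
A^3[3,3] = (6)(2) + (2)(0) + (-4)(0) = 12
A^3 = 
  [ 15,   8,  -6]
  [  2,   7,   8]
  [ -2,   6,  12]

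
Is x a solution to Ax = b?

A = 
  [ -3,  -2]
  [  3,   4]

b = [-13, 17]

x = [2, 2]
No

Ax = [-10, 14] ≠ b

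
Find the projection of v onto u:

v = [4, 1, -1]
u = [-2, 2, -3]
proj_u(v) = [6/17, -6/17, 9/17]

v·u = (4)(-2) + (1)(2) + (-1)(-3) = -3
u·u = (-2)² + (2)² + (-3)² = 17
proj_u(v) = (v·u / u·u) × u = (-3/17) × u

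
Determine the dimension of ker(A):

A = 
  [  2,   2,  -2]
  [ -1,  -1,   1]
nullity(A) = 2

Row reduce:
R2 → R2 + (1/2)·R1
REF = 
  [  2,   2,  -2]
  [  0,   0,   0]
Pivot columns: 1 → 1 pivot.
rank(A) = 1, so nullity(A) = 3 - 1 = 2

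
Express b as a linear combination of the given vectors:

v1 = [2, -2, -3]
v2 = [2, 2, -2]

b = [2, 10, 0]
c1 = -2, c2 = 3

b = -2·v1 + 3·v2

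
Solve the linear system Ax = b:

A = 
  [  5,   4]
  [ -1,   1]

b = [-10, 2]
x = [-2, 0]

Row reduce the augmented matrix [A|b]:
R2 → R2 + (1/5)·R1
REF = 
  [  5,   4, -10]
  [  0, 9/5,   0]

Back-substitution:
x₂ = 0 / (9/5) = 0
x₁ = (-10 - (4)(0)) / 5 = -2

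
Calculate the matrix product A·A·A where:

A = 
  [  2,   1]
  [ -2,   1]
A^3 = 
  [ -2,   5]
  [-10,  -7]

A² = A·A:
A²[1,1] = (2)(2) + (1)(-2) = 2
A²[1,2] = (2)(1) + (1)(1) = 3
A²[2,1] = (-2)(2) + (1)(-2) = -6
A²[2,2] = (-2)(1) + (1)(1) = -1
A² = 
  [  2,   3]
  [ -6,  -1]

A^3 = A^2·A:
A^3[1,1] = (2)(2) + (3)(-2) = -2
A^3[1,2] = (2)(1) + (3)(1) = 5
A^3[2,1] = (-6)(2) + (-1)(-2) = -10
A^3[2,2] = (-6)(1) + (-1)(1) = -7
A^3 = 
  [ -2,   5]
  [-10,  -7]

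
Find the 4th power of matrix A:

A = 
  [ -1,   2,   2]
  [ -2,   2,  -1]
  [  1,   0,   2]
A² = A·A:
A²[1,1] = (-1)(-1) + (2)(-2) + (2)(1) = -1
A²[1,2] = (-1)(2) + (2)(2) + (2)(0) = 2
A²[1,3] = (-1)(2) + (2)(-1) + (2)(2) = 0
A²[2,1] = (-2)(-1) + (2)(-2) + (-1)(1) = -3
A²[2,2] = (-2)(2) + (2)(2) + (-1)(0) = 0
A²[2,3] = (-2)(2) + (2)(-1) + (-1)(2) = -8
A²[3,1] = (1)(-1) + (0)(-2) + (2)(1) = 1
A²[3,2] = (1)(2) + (0)(2) + (2)(0) = 2
A²[3,3] = (1)(2) + (0)(-1) + (2)(2) = 6
A² = 
  [ -1,   2,   0]
  [ -3,   0,  -8]
  [  1,   2,   6]

A^3 = A^2·A:
A^3[1,1] = (-1)(-1) + (2)(-2) + (0)(1) = -3
A^3[1,2] = (-1)(2) + (2)(2) + (0)(0) = 2
A^3[1,3] = (-1)(2) + (2)(-1) + (0)(2) = -4
A^3[2,1] = (-3)(-1) + (0)(-2) + (-8)(1) = -5
A^3[2,2] = (-3)(2) + (0)(2) + (-8)(0) = -6
A^3[2,3] = (-3)(2) + (0)(-1) + (-8)(2) = -22
A^3[3,1] = (1)(-1) + (2)(-2) + (6)(1) = 1
A^3[3,2] = (1)(2) + (2)(2) + (6)(0) = 6
A^3[3,3] = (1)(2) + (2)(-1) + (6)(2) = 12
A^3 = 
  [ -3,   2,  -4]
  [ -5,  -6, -22]
  [  1,   6,  12]

A^4 = A^3·A:
A^4[1,1] = (-3)(-1) + (2)(-2) + (-4)(1) = -5
A^4[1,2] = (-3)(2) + (2)(2) + (-4)(0) = -2
A^4[1,3] = (-3)(2) + (2)(-1) + (-4)(2) = -16
A^4[2,1] = (-5)(-1) + (-6)(-2) + (-22)(1) = -5
A^4[2,2] = (-5)(2) + (-6)(2) + (-22)(0) = -22
A^4[2,3] = (-5)(2) + (-6)(-1) + (-22)(2) = -48
A^4[3,1] = (1)(-1) + (6)(-2) + (12)(1) = -1
A^4[3,2] = (1)(2) + (6)(2) + (12)(0) = 14
A^4[3,3] = (1)(2) + (6)(-1) + (12)(2) = 20
A^4 = 
  [ -5,  -2, -16]
  [ -5, -22, -48]
  [ -1,  14,  20]

Therefore
A^4 = 
  [ -5,  -2, -16]
  [ -5, -22, -48]
  [ -1,  14,  20]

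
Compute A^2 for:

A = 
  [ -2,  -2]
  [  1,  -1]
A² = A·A:
A²[1,1] = (-2)(-2) + (-2)(1) = 2
A²[1,2] = (-2)(-2) + (-2)(-1) = 6
A²[2,1] = (1)(-2) + (-1)(1) = -3
A²[2,2] = (1)(-2) + (-1)(-1) = -1
A² = 
  [  2,   6]
  [ -3,  -1]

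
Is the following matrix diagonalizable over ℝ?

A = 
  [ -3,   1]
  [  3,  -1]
Yes

tr(A) = -4, det(A) = 0
Characteristic polynomial: λ² - tr(A)λ + det(A) = λ² + 4λ
λ² + 4λ = λ(λ + 4)
Eigenvalues: 0, -4
λ=-4: alg. mult. = 1, geom. mult. = 2 - rank(A - (-4)I) = 2 - 1 = 1
λ=0: alg. mult. = 1, geom. mult. = 2 - rank(A - (0)I) = 2 - 1 = 1
Sum of geometric multiplicities equals n, so A has n independent eigenvectors.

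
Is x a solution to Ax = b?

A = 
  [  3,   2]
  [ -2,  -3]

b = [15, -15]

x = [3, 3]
Yes

Ax = [15, -15] = b ✓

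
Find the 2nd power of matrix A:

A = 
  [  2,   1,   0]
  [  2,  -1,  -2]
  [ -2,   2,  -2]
A² = A·A:
A²[1,1] = (2)(2) + (1)(2) + (0)(-2) = 6
A²[1,2] = (2)(1) + (1)(-1) + (0)(2) = 1
A²[1,3] = (2)(0) + (1)(-2) + (0)(-2) = -2
A²[2,1] = (2)(2) + (-1)(2) + (-2)(-2) = 6
A²[2,2] = (2)(1) + (-1)(-1) + (-2)(2) = -1
A²[2,3] = (2)(0) + (-1)(-2) + (-2)(-2) = 6
A²[3,1] = (-2)(2) + (2)(2) + (-2)(-2) = 4
A²[3,2] = (-2)(1) + (2)(-1) + (-2)(2) = -8
A²[3,3] = (-2)(0) + (2)(-2) + (-2)(-2) = 0
A² = 
  [  6,   1,  -2]
  [  6,  -1,   6]
  [  4,  -8,   0]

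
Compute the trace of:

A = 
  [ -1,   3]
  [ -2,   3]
2

tr(A) = -1 + 3 = 2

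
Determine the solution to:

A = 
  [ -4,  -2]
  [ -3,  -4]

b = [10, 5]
x = [-3, 1]

Row reduce the augmented matrix [A|b]:
R2 → R2 - (3/4)·R1
REF = 
  [  -4,   -2,   10]
  [   0, -5/2, -5/2]

Back-substitution:
x₂ = (-5/2) / (-5/2) = 1
x₁ = (10 - (-2)(1)) / (-4) = -3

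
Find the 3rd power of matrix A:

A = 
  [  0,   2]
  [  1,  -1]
A² = A·A:
A²[1,1] = (0)(0) + (2)(1) = 2
A²[1,2] = (0)(2) + (2)(-1) = -2
A²[2,1] = (1)(0) + (-1)(1) = -1
A²[2,2] = (1)(2) + (-1)(-1) = 3
A² = 
  [  2,  -2]
  [ -1,   3]

A^3 = A^2·A:
A^3[1,1] = (2)(0) + (-2)(1) = -2
A^3[1,2] = (2)(2) + (-2)(-1) = 6
A^3[2,1] = (-1)(0) + (3)(1) = 3
A^3[2,2] = (-1)(2) + (3)(-1) = -5
A^3 = 
  [ -2,   6]
  [  3,  -5]

Therefore
A^3 = 
  [ -2,   6]
  [  3,  -5]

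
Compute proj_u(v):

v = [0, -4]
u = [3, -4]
v·u = (0)(3) + (-4)(-4) = 16
u·u = (3)² + (-4)² = 25
proj_u(v) = (v·u / u·u) × u = (16/25) × u

proj_u(v) = [48/25, -64/25]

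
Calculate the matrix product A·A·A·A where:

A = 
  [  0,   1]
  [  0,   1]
A^4 = 
  [  0,   1]
  [  0,   1]

A² = A·A:
A²[1,1] = (0)(0) + (1)(0) = 0
A²[1,2] = (0)(1) + (1)(1) = 1
A²[2,1] = (0)(0) + (1)(0) = 0
A²[2,2] = (0)(1) + (1)(1) = 1
A² = 
  [  0,   1]
  [  0,   1]

A^3 = A^2·A:
A^3[1,1] = (0)(0) + (1)(0) = 0
A^3[1,2] = (0)(1) + (1)(1) = 1
A^3[2,1] = (0)(0) + (1)(0) = 0
A^3[2,2] = (0)(1) + (1)(1) = 1
A^3 = 
  [  0,   1]
  [  0,   1]

A^4 = A^3·A:
A^4[1,1] = (0)(0) + (1)(0) = 0
A^4[1,2] = (0)(1) + (1)(1) = 1
A^4[2,1] = (0)(0) + (1)(0) = 0
A^4[2,2] = (0)(1) + (1)(1) = 1
A^4 = 
  [  0,   1]
  [  0,   1]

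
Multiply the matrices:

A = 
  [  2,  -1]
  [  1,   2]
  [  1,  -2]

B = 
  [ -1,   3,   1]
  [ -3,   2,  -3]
A is 3×2 and B is 2×3, so AB is 3×3. Each entry is (row of A)·(column of B):
AB[1,1] = (2)(-1) + (-1)(-3) = 1
AB[1,2] = (2)(3) + (-1)(2) = 4
AB[1,3] = (2)(1) + (-1)(-3) = 5
AB[2,1] = (1)(-1) + (2)(-3) = -7
AB[2,2] = (1)(3) + (2)(2) = 7
AB[2,3] = (1)(1) + (2)(-3) = -5
AB[3,1] = (1)(-1) + (-2)(-3) = 5
AB[3,2] = (1)(3) + (-2)(2) = -1
AB[3,3] = (1)(1) + (-2)(-3) = 7

AB = 
  [  1,   4,   5]
  [ -7,   7,  -5]
  [  5,  -1,   7]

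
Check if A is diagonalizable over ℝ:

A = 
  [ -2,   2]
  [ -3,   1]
No

tr(A) = -1, det(A) = 4
Characteristic polynomial: λ² - tr(A)λ + det(A) = λ² + λ + 4
λ² + λ + 4 = 0  ⇒  λ = (-1 ± √((1)² - 4·(4)))/2 = (-1 ± √(-15))/2
  = (-1 + i√15)/2,  (-1 - i√15)/2
Eigenvalues: (-1 + i√15)/2, (-1 - i√15)/2  (≈ -0.5 + 1.936i, -0.5 - 1.936i)
Has complex eigenvalues (not diagonalizable over ℝ).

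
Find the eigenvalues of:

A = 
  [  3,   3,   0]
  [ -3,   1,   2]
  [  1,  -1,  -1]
λ = 0, (3 + i√31)/2, (3 - i√31)/2  (≈ 0, 1.5 + 2.784i, 1.5 - 2.784i)

Characteristic polynomial: det(λI - A) = λ³ - 3λ² + 10λ
The constant term is 0, so λ = 0 is a root: p(λ) = λ(λ² - 3λ + 10)
λ² - 3λ + 10 = 0  ⇒  λ = (3 ± √((-3)² - 4·(10)))/2 = (3 ± √(-31))/2
  = (3 + i√31)/2,  (3 - i√31)/2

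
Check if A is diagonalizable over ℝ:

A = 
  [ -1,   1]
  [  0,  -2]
Yes

tr(A) = -3, det(A) = 2
Characteristic polynomial: λ² - tr(A)λ + det(A) = λ² + 3λ + 2
λ² + 3λ + 2 = (λ + 2)(λ + 1)
Eigenvalues: -1, -2
λ=-2: alg. mult. = 1, geom. mult. = 2 - rank(A - (-2)I) = 2 - 1 = 1
λ=-1: alg. mult. = 1, geom. mult. = 2 - rank(A - (-1)I) = 2 - 1 = 1
Sum of geometric multiplicities equals n, so A has n independent eigenvectors.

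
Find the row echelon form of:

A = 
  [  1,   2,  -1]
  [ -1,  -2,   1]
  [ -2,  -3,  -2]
Row operations:
R2 → R2 + (1)·R1
R3 → R3 + (2)·R1
Swap R2 ↔ R3

Resulting echelon form:
REF = 
  [  1,   2,  -1]
  [  0,   1,  -4]
  [  0,   0,   0]

Rank = 2 (number of non-zero pivot rows).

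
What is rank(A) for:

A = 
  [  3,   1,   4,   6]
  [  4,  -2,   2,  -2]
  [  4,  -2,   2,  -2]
rank(A) = 2

Row reduce:
R2 → R2 - (4/3)·R1
R3 → R3 - (4/3)·R1
R3 → R3 - (1)·R2
REF = 
  [    3,     1,     4,     6]
  [    0, -10/3, -10/3,   -10]
  [    0,     0,     0,     0]
Pivot columns: 1, 2 → 2 pivots.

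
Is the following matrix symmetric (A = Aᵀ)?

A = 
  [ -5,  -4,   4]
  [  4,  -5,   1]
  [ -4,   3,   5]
No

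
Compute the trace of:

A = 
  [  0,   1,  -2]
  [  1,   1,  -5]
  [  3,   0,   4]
5

tr(A) = 0 + 1 + 4 = 5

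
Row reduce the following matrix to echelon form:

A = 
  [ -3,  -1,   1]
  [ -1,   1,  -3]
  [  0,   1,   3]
Row operations:
R2 → R2 - (1/3)·R1
R3 → R3 - (3/4)·R2

Resulting echelon form:
REF = 
  [   -3,    -1,     1]
  [    0,   4/3, -10/3]
  [    0,     0,  11/2]

Rank = 3 (number of non-zero pivot rows).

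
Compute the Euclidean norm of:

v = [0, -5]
5

||v||₂ = √((0)² + (-5)²) = √25 = 5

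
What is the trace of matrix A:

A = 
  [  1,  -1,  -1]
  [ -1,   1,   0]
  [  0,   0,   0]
2

tr(A) = 1 + 1 + 0 = 2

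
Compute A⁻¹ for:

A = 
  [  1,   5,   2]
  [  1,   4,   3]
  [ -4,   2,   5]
det(A) = (1)·((4)(5) - (3)(2)) - (5)·((1)(5) - (3)(-4)) + (2)·((1)(2) - (4)(-4))
  = (1)(14) - (5)(17) + (2)(18)
  = -35
det(A) = -35 ≠ 0, so A is invertible.

Cofactors Cᵢⱼ = (-1)ⁱ⁺ʲ·Mᵢⱼ:
C = 
  [ 14, -17,  18]
  [-21,  13, -22]
  [  7,  -1,  -1]

adj(A) = Cᵀ:
adj(A) = 
  [ 14, -21,   7]
  [-17,  13,  -1]
  [ 18, -22,  -1]

A⁻¹ = (-1/35) · adj(A):
A⁻¹ = 
  [  -2/5,    3/5,   -1/5]
  [ 17/35, -13/35,   1/35]
  [-18/35,  22/35,   1/35]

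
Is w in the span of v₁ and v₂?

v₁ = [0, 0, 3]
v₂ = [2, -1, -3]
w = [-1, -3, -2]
No

Form the augmented matrix and row-reduce:
[v₁|v₂|w] = 
  [  0,   2,  -1]
  [  0,  -1,  -3]
  [  3,  -3,  -2]
Swap R1 ↔ R3
R3 → R3 + (2)·R2
REF = 
  [  3,  -3,  -2]
  [  0,  -1,  -3]
  [  0,   0,  -7]

Row 3 reads [0 0 | -7], i.e. 0 = -7, so the system is inconsistent and w ∉ span{v₁, v₂}.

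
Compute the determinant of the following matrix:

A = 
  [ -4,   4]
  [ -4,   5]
-4

For a 2×2 matrix, det = ad - bc = (-4)(5) - (4)(-4) = -4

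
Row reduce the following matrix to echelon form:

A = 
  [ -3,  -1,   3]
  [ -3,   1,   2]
Row operations:
R2 → R2 - (1)·R1

Resulting echelon form:
REF = 
  [ -3,  -1,   3]
  [  0,   2,  -1]

Rank = 2 (number of non-zero pivot rows).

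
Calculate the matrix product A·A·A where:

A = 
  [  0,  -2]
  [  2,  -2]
A^3 = 
  [  8,   0]
  [  0,   8]

A² = A·A:
A²[1,1] = (0)(0) + (-2)(2) = -4
A²[1,2] = (0)(-2) + (-2)(-2) = 4
A²[2,1] = (2)(0) + (-2)(2) = -4
A²[2,2] = (2)(-2) + (-2)(-2) = 0
A² = 
  [ -4,   4]
  [ -4,   0]

A^3 = A^2·A:
A^3[1,1] = (-4)(0) + (4)(2) = 8
A^3[1,2] = (-4)(-2) + (4)(-2) = 0
A^3[2,1] = (-4)(0) + (0)(2) = 0
A^3[2,2] = (-4)(-2) + (0)(-2) = 8
A^3 = 
  [  8,   0]
  [  0,   8]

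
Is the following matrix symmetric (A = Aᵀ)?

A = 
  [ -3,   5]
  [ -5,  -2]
No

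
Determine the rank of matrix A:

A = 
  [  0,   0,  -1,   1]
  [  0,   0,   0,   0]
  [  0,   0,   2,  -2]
Row reduce:
R3 → R3 + (2)·R1
REF = 
  [  0,   0,  -1,   1]
  [  0,   0,   0,   0]
  [  0,   0,   0,   0]
Pivot columns: 3 → 1 pivot.

rank(A) = 1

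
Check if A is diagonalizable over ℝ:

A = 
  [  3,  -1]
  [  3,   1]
No

tr(A) = 4, det(A) = 6
Characteristic polynomial: λ² - tr(A)λ + det(A) = λ² - 4λ + 6
λ² - 4λ + 6 = 0  ⇒  λ = (4 ± √((-4)² - 4·(6)))/2 = (4 ± √(-8))/2
  = 2 + i√2,  2 - i√2
Eigenvalues: 2 + i√2, 2 - i√2  (≈ 2 + 1.414i, 2 - 1.414i)
Has complex eigenvalues (not diagonalizable over ℝ).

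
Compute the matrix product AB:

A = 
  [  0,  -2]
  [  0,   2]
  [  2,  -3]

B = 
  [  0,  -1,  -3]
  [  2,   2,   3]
A is 3×2 and B is 2×3, so AB is 3×3. Each entry is (row of A)·(column of B):
AB[1,1] = (0)(0) + (-2)(2) = -4
AB[1,2] = (0)(-1) + (-2)(2) = -4
AB[1,3] = (0)(-3) + (-2)(3) = -6
AB[2,1] = (0)(0) + (2)(2) = 4
AB[2,2] = (0)(-1) + (2)(2) = 4
AB[2,3] = (0)(-3) + (2)(3) = 6
AB[3,1] = (2)(0) + (-3)(2) = -6
AB[3,2] = (2)(-1) + (-3)(2) = -8
AB[3,3] = (2)(-3) + (-3)(3) = -15

AB = 
  [ -4,  -4,  -6]
  [  4,   4,   6]
  [ -6,  -8, -15]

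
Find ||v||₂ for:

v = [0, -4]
4

||v||₂ = √((0)² + (-4)²) = √16 = 4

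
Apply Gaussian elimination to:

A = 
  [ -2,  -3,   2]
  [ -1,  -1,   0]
Row operations:
R2 → R2 - (1/2)·R1

Resulting echelon form:
REF = 
  [ -2,  -3,   2]
  [  0, 1/2,  -1]

Rank = 2 (number of non-zero pivot rows).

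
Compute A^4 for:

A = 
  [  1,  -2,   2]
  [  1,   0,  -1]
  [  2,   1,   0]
A² = A·A:
A²[1,1] = (1)(1) + (-2)(1) + (2)(2) = 3
A²[1,2] = (1)(-2) + (-2)(0) + (2)(1) = 0
A²[1,3] = (1)(2) + (-2)(-1) + (2)(0) = 4
A²[2,1] = (1)(1) + (0)(1) + (-1)(2) = -1
A²[2,2] = (1)(-2) + (0)(0) + (-1)(1) = -3
A²[2,3] = (1)(2) + (0)(-1) + (-1)(0) = 2
A²[3,1] = (2)(1) + (1)(1) + (0)(2) = 3
A²[3,2] = (2)(-2) + (1)(0) + (0)(1) = -4
A²[3,3] = (2)(2) + (1)(-1) + (0)(0) = 3
A² = 
  [  3,   0,   4]
  [ -1,  -3,   2]
  [  3,  -4,   3]

A^3 = A^2·A:
A^3[1,1] = (3)(1) + (0)(1) + (4)(2) = 11
A^3[1,2] = (3)(-2) + (0)(0) + (4)(1) = -2
A^3[1,3] = (3)(2) + (0)(-1) + (4)(0) = 6
A^3[2,1] = (-1)(1) + (-3)(1) + (2)(2) = 0
A^3[2,2] = (-1)(-2) + (-3)(0) + (2)(1) = 4
A^3[2,3] = (-1)(2) + (-3)(-1) + (2)(0) = 1
A^3[3,1] = (3)(1) + (-4)(1) + (3)(2) = 5
A^3[3,2] = (3)(-2) + (-4)(0) + (3)(1) = -3
A^3[3,3] = (3)(2) + (-4)(-1) + (3)(0) = 10
A^3 = 
  [ 11,  -2,   6]
  [  0,   4,   1]
  [  5,  -3,  10]

A^4 = A^3·A:
A^4[1,1] = (11)(1) + (-2)(1) + (6)(2) = 21
A^4[1,2] = (11)(-2) + (-2)(0) + (6)(1) = -16
A^4[1,3] = (11)(2) + (-2)(-1) + (6)(0) = 24
A^4[2,1] = (0)(1) + (4)(1) + (1)(2) = 6
A^4[2,2] = (0)(-2) + (4)(0) + (1)(1) = 1
A^4[2,3] = (0)(2) + (4)(-1) + (1)(0) = -4
A^4[3,1] = (5)(1) + (-3)(1) + (10)(2) = 22
A^4[3,2] = (5)(-2) + (-3)(0) + (10)(1) = 0
A^4[3,3] = (5)(2) + (-3)(-1) + (10)(0) = 13
A^4 = 
  [ 21, -16,  24]
  [  6,   1,  -4]
  [ 22,   0,  13]

Therefore
A^4 = 
  [ 21, -16,  24]
  [  6,   1,  -4]
  [ 22,   0,  13]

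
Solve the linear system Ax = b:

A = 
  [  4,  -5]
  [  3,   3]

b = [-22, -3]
x = [-3, 2]

Row reduce the augmented matrix [A|b]:
R2 → R2 - (3/4)·R1
REF = 
  [   4,   -5,  -22]
  [   0, 27/4, 27/2]

Back-substitution:
x₂ = (27/2) / (27/4) = 2
x₁ = (-22 - (-5)(2)) / 4 = -3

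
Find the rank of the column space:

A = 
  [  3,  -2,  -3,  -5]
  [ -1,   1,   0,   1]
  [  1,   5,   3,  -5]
dim(Col(A)) = 3

Row reduce:
R2 → R2 + (1/3)·R1
R3 → R3 - (1/3)·R1
R3 → R3 - (17)·R2
REF = 
  [   3,   -2,   -3,   -5]
  [   0,  1/3,   -1, -2/3]
  [   0,    0,   21,    8]
Pivot columns: 1, 2, 3 → 3 pivots.
dim(Col(A)) = number of pivot columns = 3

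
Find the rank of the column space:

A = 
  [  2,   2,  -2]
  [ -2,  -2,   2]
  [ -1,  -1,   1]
dim(Col(A)) = 1

Row reduce:
R2 → R2 + (1)·R1
R3 → R3 + (1/2)·R1
REF = 
  [  2,   2,  -2]
  [  0,   0,   0]
  [  0,   0,   0]
Pivot columns: 1 → 1 pivot.
dim(Col(A)) = number of pivot columns = 1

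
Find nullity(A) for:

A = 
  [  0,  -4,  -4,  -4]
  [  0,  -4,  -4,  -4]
nullity(A) = 3

Row reduce:
R2 → R2 - (1)·R1
REF = 
  [  0,  -4,  -4,  -4]
  [  0,   0,   0,   0]
Pivot columns: 2 → 1 pivot.
rank(A) = 1, so nullity(A) = 4 - 1 = 3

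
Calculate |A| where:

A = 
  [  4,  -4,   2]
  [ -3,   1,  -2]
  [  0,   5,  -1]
18

Cofactor expansion along row 1:
det(A) = (4)·((1)(-1) - (-2)(5)) - (-4)·((-3)(-1) - (-2)(0)) + (2)·((-3)(5) - (1)(0))
  = (4)(9) - (-4)(3) + (2)(-15)
  = 18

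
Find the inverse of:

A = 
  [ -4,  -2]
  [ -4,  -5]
det(A) = (-4)(-5) - (-2)(-4) = 12
For a 2×2 matrix, A⁻¹ = (1/det(A)) · [[d, -b], [-c, a]]
    = (1/12) · [[-5, 2], [4, -4]]

A⁻¹ = 
  [-5/12,   1/6]
  [  1/3,  -1/3]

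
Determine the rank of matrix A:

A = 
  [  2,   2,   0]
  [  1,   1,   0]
rank(A) = 1

Row reduce:
R2 → R2 - (1/2)·R1
REF = 
  [  2,   2,   0]
  [  0,   0,   0]
Pivot columns: 1 → 1 pivot.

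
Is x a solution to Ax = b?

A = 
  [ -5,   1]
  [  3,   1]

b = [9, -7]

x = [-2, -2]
No

Ax = [8, -8] ≠ b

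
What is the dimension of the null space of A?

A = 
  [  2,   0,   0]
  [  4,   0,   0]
nullity(A) = 2

Row reduce:
R2 → R2 - (2)·R1
REF = 
  [  2,   0,   0]
  [  0,   0,   0]
Pivot columns: 1 → 1 pivot.
rank(A) = 1, so nullity(A) = 3 - 1 = 2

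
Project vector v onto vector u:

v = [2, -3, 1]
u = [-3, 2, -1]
v·u = (2)(-3) + (-3)(2) + (1)(-1) = -13
u·u = (-3)² + (2)² + (-1)² = 14
proj_u(v) = (v·u / u·u) × u = (-13/14) × u

proj_u(v) = [39/14, -13/7, 13/14]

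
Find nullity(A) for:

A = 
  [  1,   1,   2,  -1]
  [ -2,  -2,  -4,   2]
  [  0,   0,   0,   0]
nullity(A) = 3

Row reduce:
R2 → R2 + (2)·R1
REF = 
  [  1,   1,   2,  -1]
  [  0,   0,   0,   0]
  [  0,   0,   0,   0]
Pivot columns: 1 → 1 pivot.
rank(A) = 1, so nullity(A) = 4 - 1 = 3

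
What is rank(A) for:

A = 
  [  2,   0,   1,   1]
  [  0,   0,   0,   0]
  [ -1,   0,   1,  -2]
Row reduce:
R3 → R3 + (1/2)·R1
Swap R2 ↔ R3
REF = 
  [   2,    0,    1,    1]
  [   0,    0,  3/2, -3/2]
  [   0,    0,    0,    0]
Pivot columns: 1, 3 → 2 pivots.

rank(A) = 2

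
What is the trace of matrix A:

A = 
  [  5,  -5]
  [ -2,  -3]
2

tr(A) = 5 + -3 = 2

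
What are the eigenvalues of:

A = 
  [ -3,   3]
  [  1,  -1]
λ = 0, -4

tr(A) = -4, det(A) = 0
Characteristic polynomial: λ² - tr(A)λ + det(A) = λ² + 4λ
λ² + 4λ = λ(λ + 4)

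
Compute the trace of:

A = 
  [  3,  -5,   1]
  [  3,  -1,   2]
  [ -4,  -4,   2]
4

tr(A) = 3 + -1 + 2 = 4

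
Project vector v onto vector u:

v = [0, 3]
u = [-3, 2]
proj_u(v) = [-18/13, 12/13]

v·u = (0)(-3) + (3)(2) = 6
u·u = (-3)² + (2)² = 13
proj_u(v) = (v·u / u·u) × u = (6/13) × u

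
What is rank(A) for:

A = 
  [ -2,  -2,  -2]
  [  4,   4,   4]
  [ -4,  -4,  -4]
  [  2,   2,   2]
rank(A) = 1

Row reduce:
R2 → R2 + (2)·R1
R3 → R3 - (2)·R1
R4 → R4 + (1)·R1
REF = 
  [ -2,  -2,  -2]
  [  0,   0,   0]
  [  0,   0,   0]
  [  0,   0,   0]
Pivot columns: 1 → 1 pivot.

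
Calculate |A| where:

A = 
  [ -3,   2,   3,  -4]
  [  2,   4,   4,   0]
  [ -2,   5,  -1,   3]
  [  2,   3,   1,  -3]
Cofactor expansion along row 1: det(A) = a₁₁M₁₁ - a₁₂M₁₂ + a₁₃M₁₃ - a₁₄M₁₄

M₁₁ = det[[4, 4, 0]; [5, -1, 3]; [3, 1, -3]]
  = (4)·((-1)(-3) - (3)(1)) - (4)·((5)(-3) - (3)(3)) + (0)·((5)(1) - (-1)(3))
  = (4)(0) - (4)(-24) + (0)(8)
  = 96
M₁₂ = det[[2, 4, 0]; [-2, -1, 3]; [2, 1, -3]]
  = (2)·((-1)(-3) - (3)(1)) - (4)·((-2)(-3) - (3)(2)) + (0)·((-2)(1) - (-1)(2))
  = (2)(0) - (4)(0) + (0)(0)
  = 0
M₁₃ = det[[2, 4, 0]; [-2, 5, 3]; [2, 3, -3]]
  = (2)·((5)(-3) - (3)(3)) - (4)·((-2)(-3) - (3)(2)) + (0)·((-2)(3) - (5)(2))
  = (2)(-24) - (4)(0) + (0)(-16)
  = -48
M₁₄ = det[[2, 4, 4]; [-2, 5, -1]; [2, 3, 1]]
  = (2)·((5)(1) - (-1)(3)) - (4)·((-2)(1) - (-1)(2)) + (4)·((-2)(3) - (5)(2))
  = (2)(8) - (4)(0) + (4)(-16)
  = -48

det(A) = (-3)(96) - (2)(0) + (3)(-48) - (-4)(-48) = -624

det(A) = -624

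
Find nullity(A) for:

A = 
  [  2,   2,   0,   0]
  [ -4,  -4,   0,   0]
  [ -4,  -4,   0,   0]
nullity(A) = 3

Row reduce:
R2 → R2 + (2)·R1
R3 → R3 + (2)·R1
REF = 
  [  2,   2,   0,   0]
  [  0,   0,   0,   0]
  [  0,   0,   0,   0]
Pivot columns: 1 → 1 pivot.
rank(A) = 1, so nullity(A) = 4 - 1 = 3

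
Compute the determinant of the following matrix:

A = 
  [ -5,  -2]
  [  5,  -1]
15

For a 2×2 matrix, det = ad - bc = (-5)(-1) - (-2)(5) = 15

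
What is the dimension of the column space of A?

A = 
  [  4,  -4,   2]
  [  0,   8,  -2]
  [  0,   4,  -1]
Row reduce:
R3 → R3 - (1/2)·R2
REF = 
  [  4,  -4,   2]
  [  0,   8,  -2]
  [  0,   0,   0]
Pivot columns: 1, 2 → 2 pivots.
dim(Col(A)) = number of pivot columns = 2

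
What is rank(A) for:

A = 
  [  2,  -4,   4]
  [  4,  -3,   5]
rank(A) = 2

Row reduce:
R2 → R2 - (2)·R1
REF = 
  [  2,  -4,   4]
  [  0,   5,  -3]
Pivot columns: 1, 2 → 2 pivots.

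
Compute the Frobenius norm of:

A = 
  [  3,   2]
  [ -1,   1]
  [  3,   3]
||A||_F = 5.745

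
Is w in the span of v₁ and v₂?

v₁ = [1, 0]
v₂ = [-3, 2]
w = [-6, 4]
Yes

Form the augmented matrix and row-reduce:
[v₁|v₂|w] = 
  [  1,  -3,  -6]
  [  0,   2,   4]
(already in echelon form — no row operations needed)

No row of the form [0 0 | nonzero], so the system is consistent. Back-substitution gives c₁ = 0, c₂ = 2: w = (0)·v₁ + (2)·v₂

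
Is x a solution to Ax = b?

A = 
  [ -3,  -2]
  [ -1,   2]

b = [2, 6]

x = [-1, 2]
No

Ax = [-1, 5] ≠ b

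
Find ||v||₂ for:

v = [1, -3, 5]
5.916

||v||₂ = √((1)² + (-3)² + (5)²) = √35 = 5.916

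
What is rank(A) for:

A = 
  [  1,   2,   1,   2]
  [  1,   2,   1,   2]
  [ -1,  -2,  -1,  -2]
Row reduce:
R2 → R2 - (1)·R1
R3 → R3 + (1)·R1
REF = 
  [  1,   2,   1,   2]
  [  0,   0,   0,   0]
  [  0,   0,   0,   0]
Pivot columns: 1 → 1 pivot.

rank(A) = 1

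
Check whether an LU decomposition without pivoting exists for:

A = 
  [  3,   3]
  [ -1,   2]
Yes.
A[1,1] = 3 ≠ 0, so Gaussian elimination proceeds without a row swap: multiplier ℓ₂₁ = (-1)/(3) = -1/3, and U[2,2] = 2 - (-1/3)(3) = 3.
L = 
  [   1,    0]
  [-1/3,    1]
U = 
  [  3,   3]
  [  0,   3]
Check row 2 of LU: [(-1/3)(3), (-1/3)(3) + 3] = [-1, 2] = row 2 of A ✓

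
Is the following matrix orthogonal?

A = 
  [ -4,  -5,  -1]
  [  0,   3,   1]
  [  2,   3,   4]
No

AᵀA = 
  [ 20,  26,  12]
  [ 26,  43,  20]
  [ 12,  20,  18]
≠ I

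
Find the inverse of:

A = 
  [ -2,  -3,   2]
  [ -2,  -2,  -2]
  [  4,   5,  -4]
det(A) = (-2)·((-2)(-4) - (-2)(5)) - (-3)·((-2)(-4) - (-2)(4)) + (2)·((-2)(5) - (-2)(4))
  = (-2)(18) - (-3)(16) + (2)(-2)
  = 8
det(A) = 8 ≠ 0, so A is invertible.

Cofactors Cᵢⱼ = (-1)ⁱ⁺ʲ·Mᵢⱼ:
C = 
  [ 18, -16,  -2]
  [ -2,   0,  -2]
  [ 10,  -8,  -2]

adj(A) = Cᵀ:
adj(A) = 
  [ 18,  -2,  10]
  [-16,   0,  -8]
  [ -2,  -2,  -2]

A⁻¹ = (1/8) · adj(A):
A⁻¹ = 
  [ 9/4, -1/4,  5/4]
  [  -2,    0,   -1]
  [-1/4, -1/4, -1/4]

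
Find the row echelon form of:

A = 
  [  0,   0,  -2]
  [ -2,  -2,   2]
Row operations:
Swap R1 ↔ R2

Resulting echelon form:
REF = 
  [ -2,  -2,   2]
  [  0,   0,  -2]

Rank = 2 (number of non-zero pivot rows).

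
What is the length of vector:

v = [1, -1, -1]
1.732

||v||₂ = √((1)² + (-1)² + (-1)²) = √3 = 1.732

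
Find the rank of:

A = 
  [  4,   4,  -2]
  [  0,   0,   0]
rank(A) = 1

Row reduce:
(no row operations needed)
REF = 
  [  4,   4,  -2]
  [  0,   0,   0]
Pivot columns: 1 → 1 pivot.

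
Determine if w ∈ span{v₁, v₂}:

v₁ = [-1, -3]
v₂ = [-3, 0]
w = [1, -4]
Yes

Form the augmented matrix and row-reduce:
[v₁|v₂|w] = 
  [ -1,  -3,   1]
  [ -3,   0,  -4]
R2 → R2 - (3)·R1
REF = 
  [ -1,  -3,   1]
  [  0,   9,  -7]

No row of the form [0 0 | nonzero], so the system is consistent. Back-substitution gives c₁ = 4/3, c₂ = -7/9: w = (4/3)·v₁ + (-7/9)·v₂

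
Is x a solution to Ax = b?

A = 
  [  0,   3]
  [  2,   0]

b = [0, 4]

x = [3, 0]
No

Ax = [0, 6] ≠ b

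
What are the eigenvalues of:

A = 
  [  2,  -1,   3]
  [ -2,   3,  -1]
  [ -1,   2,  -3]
λ = 2, √6, -√6  (≈ 2, 2.449, -2.449)

Characteristic polynomial: det(λI - A) = λ³ - 2λ² - 6λ + 12
Testing integer divisors of the constant term: p(2) = 0, so (λ - 2) is a factor:
p(λ) = (λ - 2)(λ² - 6)
λ² - 6 = 0  ⇒  λ = (0 ± √((0)² - 4·(-6)))/2 = (0 ± √(24))/2
  = √6,  -√6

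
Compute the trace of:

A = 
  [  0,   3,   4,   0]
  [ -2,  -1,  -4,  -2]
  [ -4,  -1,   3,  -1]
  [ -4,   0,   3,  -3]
-1

tr(A) = 0 + -1 + 3 + -3 = -1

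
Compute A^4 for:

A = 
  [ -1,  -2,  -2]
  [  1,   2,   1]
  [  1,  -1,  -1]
A^4 = 
  [  3,  -6, -10]
  [ -1,   4,   5]
  [  9,   3,   1]

A² = A·A:
A²[1,1] = (-1)(-1) + (-2)(1) + (-2)(1) = -3
A²[1,2] = (-1)(-2) + (-2)(2) + (-2)(-1) = 0
A²[1,3] = (-1)(-2) + (-2)(1) + (-2)(-1) = 2
A²[2,1] = (1)(-1) + (2)(1) + (1)(1) = 2
A²[2,2] = (1)(-2) + (2)(2) + (1)(-1) = 1
A²[2,3] = (1)(-2) + (2)(1) + (1)(-1) = -1
A²[3,1] = (1)(-1) + (-1)(1) + (-1)(1) = -3
A²[3,2] = (1)(-2) + (-1)(2) + (-1)(-1) = -3
A²[3,3] = (1)(-2) + (-1)(1) + (-1)(-1) = -2
A² = 
  [ -3,   0,   2]
  [  2,   1,  -1]
  [ -3,  -3,  -2]

A^3 = A^2·A:
A^3[1,1] = (-3)(-1) + (0)(1) + (2)(1) = 5
A^3[1,2] = (-3)(-2) + (0)(2) + (2)(-1) = 4
A^3[1,3] = (-3)(-2) + (0)(1) + (2)(-1) = 4
A^3[2,1] = (2)(-1) + (1)(1) + (-1)(1) = -2
A^3[2,2] = (2)(-2) + (1)(2) + (-1)(-1) = -1
A^3[2,3] = (2)(-2) + (1)(1) + (-1)(-1) = -2
A^3[3,1] = (-3)(-1) + (-3)(1) + (-2)(1) = -2
A^3[3,2] = (-3)(-2) + (-3)(2) + (-2)(-1) = 2
A^3[3,3] = (-3)(-2) + (-3)(1) + (-2)(-1) = 5
A^3 = 
  [  5,   4,   4]
  [ -2,  -1,  -2]
  [ -2,   2,   5]

A^4 = A^3·A:
A^4[1,1] = (5)(-1) + (4)(1) + (4)(1) = 3
A^4[1,2] = (5)(-2) + (4)(2) + (4)(-1) = -6
A^4[1,3] = (5)(-2) + (4)(1) + (4)(-1) = -10
A^4[2,1] = (-2)(-1) + (-1)(1) + (-2)(1) = -1
A^4[2,2] = (-2)(-2) + (-1)(2) + (-2)(-1) = 4
A^4[2,3] = (-2)(-2) + (-1)(1) + (-2)(-1) = 5
A^4[3,1] = (-2)(-1) + (2)(1) + (5)(1) = 9
A^4[3,2] = (-2)(-2) + (2)(2) + (5)(-1) = 3
A^4[3,3] = (-2)(-2) + (2)(1) + (5)(-1) = 1
A^4 = 
  [  3,  -6, -10]
  [ -1,   4,   5]
  [  9,   3,   1]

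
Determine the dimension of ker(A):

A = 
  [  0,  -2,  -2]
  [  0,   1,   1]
nullity(A) = 2

Row reduce:
R2 → R2 + (1/2)·R1
REF = 
  [  0,  -2,  -2]
  [  0,   0,   0]
Pivot columns: 2 → 1 pivot.
rank(A) = 1, so nullity(A) = 3 - 1 = 2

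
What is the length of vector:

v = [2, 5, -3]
6.164

||v||₂ = √((2)² + (5)² + (-3)²) = √38 = 6.164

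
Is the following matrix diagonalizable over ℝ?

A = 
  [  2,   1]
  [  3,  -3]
Yes

tr(A) = -1, det(A) = -9
Characteristic polynomial: λ² - tr(A)λ + det(A) = λ² + λ - 9
λ² + λ - 9 = 0  ⇒  λ = (-1 ± √((1)² - 4·(-9)))/2 = (-1 ± √(37))/2
  = (-1 + √37)/2,  (-1 - √37)/2
Eigenvalues: (-1 + √37)/2, (-1 - √37)/2  (≈ 2.541, -3.541)
The two irrational eigenvalues are distinct (simple), so each has alg. mult. = geom. mult. = 1.
Sum of geometric multiplicities equals n, so A has n independent eigenvectors.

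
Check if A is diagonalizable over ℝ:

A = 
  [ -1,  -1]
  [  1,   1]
No

tr(A) = 0, det(A) = 0
Characteristic polynomial: λ² - tr(A)λ + det(A) = λ²
λ² = λ²
Eigenvalues: 0, 0
λ=0: alg. mult. = 2, geom. mult. = 2 - rank(A - (0)I) = 2 - 1 = 1
Sum of geometric multiplicities = 1 < n = 2, so there aren't enough independent eigenvectors.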